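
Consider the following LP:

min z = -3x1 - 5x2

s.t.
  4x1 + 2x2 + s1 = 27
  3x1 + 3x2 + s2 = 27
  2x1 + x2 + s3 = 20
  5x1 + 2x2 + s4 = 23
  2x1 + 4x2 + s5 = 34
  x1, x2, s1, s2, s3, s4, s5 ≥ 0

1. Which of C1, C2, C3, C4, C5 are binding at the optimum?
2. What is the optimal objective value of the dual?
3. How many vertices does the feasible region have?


1. C2, C5
2. -43
3. 5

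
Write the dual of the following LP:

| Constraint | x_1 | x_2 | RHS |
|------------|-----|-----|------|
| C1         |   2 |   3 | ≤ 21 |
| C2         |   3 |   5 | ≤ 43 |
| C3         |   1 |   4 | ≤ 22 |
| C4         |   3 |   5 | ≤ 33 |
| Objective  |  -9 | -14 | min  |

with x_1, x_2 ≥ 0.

Primal min cᵀx s.t. Ax ≤ b, x ≥ 0  →  Dual max −bᵀy s.t. Aᵀy ≥ −c, y ≥ 0.

Maximize: z = -21y1 - 43y2 - 22y3 - 33y4

Subject to:
  2y1 + 3y2 + y3 + 3y4 ≥ 9
  3y1 + 5y2 + 4y3 + 5y4 ≥ 14
  y1, y2, y3, y4 ≥ 0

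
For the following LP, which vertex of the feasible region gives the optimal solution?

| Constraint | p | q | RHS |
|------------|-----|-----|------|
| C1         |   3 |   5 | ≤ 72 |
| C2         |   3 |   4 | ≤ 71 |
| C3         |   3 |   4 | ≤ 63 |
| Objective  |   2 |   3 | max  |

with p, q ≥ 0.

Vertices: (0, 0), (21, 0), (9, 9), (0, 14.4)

Evaluate the objective at each vertex of the feasible region:
  z(0, 0) = 0
  z(21, 0) = 42
  z(9, 9) = 45  ←
  z(0, 14.4) = 43.2
The maximum is at p = 9, q = 9.

(9, 9)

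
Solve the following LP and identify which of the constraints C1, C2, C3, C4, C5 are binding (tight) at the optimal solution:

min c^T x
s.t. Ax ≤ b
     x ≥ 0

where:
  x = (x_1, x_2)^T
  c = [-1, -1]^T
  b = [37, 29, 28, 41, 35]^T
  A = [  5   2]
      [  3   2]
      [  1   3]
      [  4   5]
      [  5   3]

At x_1 = 4, x_2 = 5, compute slack b - a·x for each constraint:
  C1: 37 − 30 = 7  (slack)
  C2: 29 − 22 = 7  (slack)
  C3: 28 − 19 = 9  (slack)
  C4: 41 − 41 = 0  (binding)
  C5: 35 − 35 = 0  (binding)

Optimal: x_1 = 4, x_2 = 5
Binding: C4, C5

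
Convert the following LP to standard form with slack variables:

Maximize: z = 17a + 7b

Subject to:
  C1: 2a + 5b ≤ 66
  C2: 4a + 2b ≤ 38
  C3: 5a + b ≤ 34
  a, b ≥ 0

max z = 17a + 7b

s.t.
  2a + 5b + s1 = 66
  4a + 2b + s2 = 38
  5a + b + s3 = 34
  a, b, s1, s2, s3 ≥ 0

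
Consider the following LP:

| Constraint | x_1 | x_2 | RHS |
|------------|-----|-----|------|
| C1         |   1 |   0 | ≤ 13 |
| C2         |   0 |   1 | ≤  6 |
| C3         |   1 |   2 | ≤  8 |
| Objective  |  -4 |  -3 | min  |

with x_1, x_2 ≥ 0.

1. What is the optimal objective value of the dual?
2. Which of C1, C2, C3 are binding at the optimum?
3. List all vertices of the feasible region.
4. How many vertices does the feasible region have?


1. -32
2. C3
3. (0, 0), (8, 0), (0, 4)
4. 3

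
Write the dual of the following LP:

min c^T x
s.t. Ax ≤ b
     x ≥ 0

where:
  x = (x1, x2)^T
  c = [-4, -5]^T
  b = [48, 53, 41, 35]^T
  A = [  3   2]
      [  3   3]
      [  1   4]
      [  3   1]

Primal min cᵀx s.t. Ax ≤ b, x ≥ 0  →  Dual max −bᵀy s.t. Aᵀy ≥ −c, y ≥ 0.

Maximize: z = -48y1 - 53y2 - 41y3 - 35y4

Subject to:
  3y1 + 3y2 + y3 + 3y4 ≥ 4
  2y1 + 3y2 + 4y3 + y4 ≥ 5
  y1, y2, y3, y4 ≥ 0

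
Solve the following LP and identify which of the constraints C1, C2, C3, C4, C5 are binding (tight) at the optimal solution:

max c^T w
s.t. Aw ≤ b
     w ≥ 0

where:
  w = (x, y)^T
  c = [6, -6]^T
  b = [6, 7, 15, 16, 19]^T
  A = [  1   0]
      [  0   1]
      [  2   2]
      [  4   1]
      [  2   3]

At x = 4, y = 0, compute slack b - a·x for each constraint:
  C1: 6 − 4 = 2  (slack)
  C2: 7 − 0 = 7  (slack)
  C3: 15 − 8 = 7  (slack)
  C4: 16 − 16 = 0  (binding)
  C5: 19 − 8 = 11  (slack)

Optimal: x = 4, y = 0
Binding: C4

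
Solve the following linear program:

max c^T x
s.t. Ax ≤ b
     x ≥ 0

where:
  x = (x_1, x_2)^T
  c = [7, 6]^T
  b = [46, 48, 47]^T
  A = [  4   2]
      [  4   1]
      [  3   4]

Evaluate the objective at each vertex of the feasible region:
  z(0, 0) = 0
  z(11.5, 0) = 80.5
  z(9, 5) = 93  ←
  z(0, 11.75) = 70.5
The maximum is at x_1 = 9, x_2 = 5.

x_1 = 9, x_2 = 5, z = 93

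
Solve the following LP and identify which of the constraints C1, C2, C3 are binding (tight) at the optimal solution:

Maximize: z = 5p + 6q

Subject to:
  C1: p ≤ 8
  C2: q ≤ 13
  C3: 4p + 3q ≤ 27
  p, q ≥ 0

At p = 0, q = 9, compute slack b - a·x for each constraint:
  C1: 8 − 0 = 8  (slack)
  C2: 13 − 9 = 4  (slack)
  C3: 27 − 27 = 0  (binding)

Optimal: p = 0, q = 9
Binding: C3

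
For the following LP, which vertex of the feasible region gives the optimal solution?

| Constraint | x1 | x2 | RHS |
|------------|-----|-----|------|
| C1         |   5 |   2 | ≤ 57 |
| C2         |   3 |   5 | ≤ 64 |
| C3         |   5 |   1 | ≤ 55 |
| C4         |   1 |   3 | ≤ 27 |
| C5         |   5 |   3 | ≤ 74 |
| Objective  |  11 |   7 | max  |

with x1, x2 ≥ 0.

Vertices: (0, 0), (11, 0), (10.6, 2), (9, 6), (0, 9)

Evaluate the objective at each vertex of the feasible region:
  z(0, 0) = 0
  z(11, 0) = 121
  z(10.6, 2) = 130.6
  z(9, 6) = 141  ←
  z(0, 9) = 63
The maximum is at x1 = 9, x2 = 6.

(9, 6)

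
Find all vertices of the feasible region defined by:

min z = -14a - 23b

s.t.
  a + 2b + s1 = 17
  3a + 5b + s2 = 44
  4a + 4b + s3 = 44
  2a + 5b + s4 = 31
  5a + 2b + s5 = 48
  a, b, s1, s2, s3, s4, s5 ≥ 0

(0, 0), (9.6, 0), (8.667, 2.333), (8, 3), (0, 6.2)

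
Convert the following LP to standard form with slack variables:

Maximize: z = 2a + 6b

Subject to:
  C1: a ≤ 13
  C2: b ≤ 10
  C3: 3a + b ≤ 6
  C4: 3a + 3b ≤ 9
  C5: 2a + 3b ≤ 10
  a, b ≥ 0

max z = 2a + 6b

s.t.
  a + s1 = 13
  b + s2 = 10
  3a + b + s3 = 6
  3a + 3b + s4 = 9
  2a + 3b + s5 = 10
  a, b, s1, s2, s3, s4, s5 ≥ 0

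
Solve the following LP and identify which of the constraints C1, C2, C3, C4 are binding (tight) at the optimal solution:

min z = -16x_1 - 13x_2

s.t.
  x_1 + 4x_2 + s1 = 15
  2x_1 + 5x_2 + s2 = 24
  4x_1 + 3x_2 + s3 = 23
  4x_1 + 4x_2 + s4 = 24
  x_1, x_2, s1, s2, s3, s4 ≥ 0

At x_1 = 5, x_2 = 1, compute slack b - a·x for each constraint:
  C1: 15 − 9 = 6  (slack)
  C2: 24 − 15 = 9  (slack)
  C3: 23 − 23 = 0  (binding)
  C4: 24 − 24 = 0  (binding)

Optimal: x_1 = 5, x_2 = 1
Binding: C3, C4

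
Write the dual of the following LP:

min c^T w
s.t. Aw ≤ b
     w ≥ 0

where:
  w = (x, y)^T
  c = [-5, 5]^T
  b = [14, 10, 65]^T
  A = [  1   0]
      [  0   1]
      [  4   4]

Primal min cᵀx s.t. Ax ≤ b, x ≥ 0  →  Dual max −bᵀy s.t. Aᵀy ≥ −c, y ≥ 0.

Maximize: z = -14y1 - 10y2 - 65y3

Subject to:
  y1 + 4y3 ≥ 5
  y2 + 4y3 ≥ -5
  y1, y2, y3 ≥ 0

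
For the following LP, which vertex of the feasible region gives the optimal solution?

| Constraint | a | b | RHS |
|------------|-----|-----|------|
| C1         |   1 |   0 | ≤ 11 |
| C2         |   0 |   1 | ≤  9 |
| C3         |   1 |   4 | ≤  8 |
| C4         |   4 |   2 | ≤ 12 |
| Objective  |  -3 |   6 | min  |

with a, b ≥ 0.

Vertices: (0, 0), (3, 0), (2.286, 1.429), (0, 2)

Evaluate the objective at each vertex of the feasible region:
  z(0, 0) = 0
  z(3, 0) = -9  ←
  z(2.286, 1.429) = 1.714
  z(0, 2) = 12
The minimum is at a = 3, b = 0.

(3, 0)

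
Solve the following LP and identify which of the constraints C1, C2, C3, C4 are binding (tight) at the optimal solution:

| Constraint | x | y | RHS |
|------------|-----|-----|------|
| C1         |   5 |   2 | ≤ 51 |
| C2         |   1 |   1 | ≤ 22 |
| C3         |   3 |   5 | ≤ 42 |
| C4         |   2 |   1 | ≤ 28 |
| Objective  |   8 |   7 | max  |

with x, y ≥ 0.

At x = 9, y = 3, compute slack b - a·x for each constraint:
  C1: 51 − 51 = 0  (binding)
  C2: 22 − 12 = 10  (slack)
  C3: 42 − 42 = 0  (binding)
  C4: 28 − 21 = 7  (slack)

Optimal: x = 9, y = 3
Binding: C1, C3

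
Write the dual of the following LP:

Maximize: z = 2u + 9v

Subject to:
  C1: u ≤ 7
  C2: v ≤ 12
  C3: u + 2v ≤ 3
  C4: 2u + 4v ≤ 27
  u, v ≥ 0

Primal max cᵀx s.t. Ax ≤ b, x ≥ 0  →  Dual min bᵀy s.t. Aᵀy ≥ c, y ≥ 0.

Minimize: z = 7y1 + 12y2 + 3y3 + 27y4

Subject to:
  y1 + y3 + 2y4 ≥ 2
  y2 + 2y3 + 4y4 ≥ 9
  y1, y2, y3, y4 ≥ 0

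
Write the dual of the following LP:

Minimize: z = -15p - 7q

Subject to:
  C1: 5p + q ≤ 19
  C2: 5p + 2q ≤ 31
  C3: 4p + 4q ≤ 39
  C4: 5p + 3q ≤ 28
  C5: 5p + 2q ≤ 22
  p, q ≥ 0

Primal min cᵀx s.t. Ax ≤ b, x ≥ 0  →  Dual max −bᵀy s.t. Aᵀy ≥ −c, y ≥ 0.

Maximize: z = -19y1 - 31y2 - 39y3 - 28y4 - 22y5

Subject to:
  5y1 + 5y2 + 4y3 + 5y4 + 5y5 ≥ 15
  y1 + 2y2 + 4y3 + 3y4 + 2y5 ≥ 7
  y1, y2, y3, y4, y5 ≥ 0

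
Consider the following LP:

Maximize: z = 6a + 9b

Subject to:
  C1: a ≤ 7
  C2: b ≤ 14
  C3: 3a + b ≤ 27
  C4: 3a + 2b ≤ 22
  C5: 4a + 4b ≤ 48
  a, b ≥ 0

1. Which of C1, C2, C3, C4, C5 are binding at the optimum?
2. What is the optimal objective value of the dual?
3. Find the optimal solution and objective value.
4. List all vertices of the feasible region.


1. C4
2. 99
3. a = 0, b = 11, z = 99
4. (0, 0), (7, 0), (7, 0.5), (0, 11)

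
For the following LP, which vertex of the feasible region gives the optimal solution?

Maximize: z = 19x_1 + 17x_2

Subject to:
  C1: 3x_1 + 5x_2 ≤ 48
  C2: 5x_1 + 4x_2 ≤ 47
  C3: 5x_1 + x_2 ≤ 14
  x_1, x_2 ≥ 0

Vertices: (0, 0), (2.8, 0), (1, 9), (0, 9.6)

Evaluate the objective at each vertex of the feasible region:
  z(0, 0) = 0
  z(2.8, 0) = 53.2
  z(1, 9) = 172  ←
  z(0, 9.6) = 163.2
The maximum is at x_1 = 1, x_2 = 9.

(1, 9)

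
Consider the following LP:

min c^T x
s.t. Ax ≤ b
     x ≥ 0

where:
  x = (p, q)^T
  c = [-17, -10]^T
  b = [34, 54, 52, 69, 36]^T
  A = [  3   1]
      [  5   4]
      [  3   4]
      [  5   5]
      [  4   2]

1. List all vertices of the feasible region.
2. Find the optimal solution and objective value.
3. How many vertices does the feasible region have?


1. (0, 0), (9, 0), (6, 6), (1, 12.25), (0, 13)
2. p = 6, q = 6, z = -162
3. 5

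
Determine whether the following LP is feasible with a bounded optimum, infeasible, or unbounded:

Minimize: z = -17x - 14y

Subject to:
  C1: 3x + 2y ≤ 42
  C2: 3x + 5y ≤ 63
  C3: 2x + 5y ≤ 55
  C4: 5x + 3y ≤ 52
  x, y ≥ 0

Feasible with a bounded optimal solution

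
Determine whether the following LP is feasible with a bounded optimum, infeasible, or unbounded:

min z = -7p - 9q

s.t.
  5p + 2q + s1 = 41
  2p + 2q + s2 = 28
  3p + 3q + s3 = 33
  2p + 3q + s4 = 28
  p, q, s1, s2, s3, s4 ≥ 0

Feasible with a bounded optimal solution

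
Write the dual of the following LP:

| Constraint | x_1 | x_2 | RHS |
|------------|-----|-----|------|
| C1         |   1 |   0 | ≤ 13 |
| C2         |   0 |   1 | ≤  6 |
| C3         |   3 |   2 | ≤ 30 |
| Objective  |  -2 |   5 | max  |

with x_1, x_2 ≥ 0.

Primal max cᵀx s.t. Ax ≤ b, x ≥ 0  →  Dual min bᵀy s.t. Aᵀy ≥ c, y ≥ 0.

Minimize: z = 13y1 + 6y2 + 30y3

Subject to:
  y1 + 3y3 ≥ -2
  y2 + 2y3 ≥ 5
  y1, y2, y3 ≥ 0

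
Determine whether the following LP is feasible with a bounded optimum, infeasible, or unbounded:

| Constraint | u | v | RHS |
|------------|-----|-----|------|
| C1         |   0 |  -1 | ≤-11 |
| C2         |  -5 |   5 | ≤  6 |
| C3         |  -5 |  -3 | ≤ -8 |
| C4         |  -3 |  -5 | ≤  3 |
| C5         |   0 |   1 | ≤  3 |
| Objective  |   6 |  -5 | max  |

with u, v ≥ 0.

Infeasible (no feasible solution exists)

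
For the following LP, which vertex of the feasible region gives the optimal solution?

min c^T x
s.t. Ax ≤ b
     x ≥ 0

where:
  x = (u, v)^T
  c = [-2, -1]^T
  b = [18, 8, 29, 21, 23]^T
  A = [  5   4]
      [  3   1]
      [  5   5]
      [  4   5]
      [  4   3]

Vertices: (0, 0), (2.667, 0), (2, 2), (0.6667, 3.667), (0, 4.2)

Evaluate the objective at each vertex of the feasible region:
  z(0, 0) = 0
  z(2.667, 0) = -5.333
  z(2, 2) = -6  ←
  z(0.6667, 3.667) = -5
  z(0, 4.2) = -4.2
The minimum is at u = 2, v = 2.

(2, 2)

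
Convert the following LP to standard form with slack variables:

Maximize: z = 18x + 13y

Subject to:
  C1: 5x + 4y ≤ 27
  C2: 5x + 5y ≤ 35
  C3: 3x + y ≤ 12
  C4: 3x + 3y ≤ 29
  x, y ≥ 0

max z = 18x + 13y

s.t.
  5x + 4y + s1 = 27
  5x + 5y + s2 = 35
  3x + y + s3 = 12
  3x + 3y + s4 = 29
  x, y, s1, s2, s3, s4 ≥ 0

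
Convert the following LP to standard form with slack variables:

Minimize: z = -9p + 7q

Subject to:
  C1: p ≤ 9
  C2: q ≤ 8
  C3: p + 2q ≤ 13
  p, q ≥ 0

min z = -9p + 7q

s.t.
  p + s1 = 9
  q + s2 = 8
  p + 2q + s3 = 13
  p, q, s1, s2, s3 ≥ 0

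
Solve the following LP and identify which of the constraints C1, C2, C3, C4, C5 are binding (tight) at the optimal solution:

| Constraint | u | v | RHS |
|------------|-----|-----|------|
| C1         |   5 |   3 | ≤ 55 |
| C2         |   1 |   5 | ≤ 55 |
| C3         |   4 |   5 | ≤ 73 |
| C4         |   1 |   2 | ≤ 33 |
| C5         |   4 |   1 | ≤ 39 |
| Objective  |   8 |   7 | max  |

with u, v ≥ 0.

At u = 5, v = 10, compute slack b - a·x for each constraint:
  C1: 55 − 55 = 0  (binding)
  C2: 55 − 55 = 0  (binding)
  C3: 73 − 70 = 3  (slack)
  C4: 33 − 25 = 8  (slack)
  C5: 39 − 30 = 9  (slack)

Optimal: u = 5, v = 10
Binding: C1, C2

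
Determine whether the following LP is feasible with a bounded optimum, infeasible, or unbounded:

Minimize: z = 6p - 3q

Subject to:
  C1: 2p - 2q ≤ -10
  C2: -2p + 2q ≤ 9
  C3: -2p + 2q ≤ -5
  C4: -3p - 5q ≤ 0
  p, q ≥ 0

Infeasible (no feasible solution exists)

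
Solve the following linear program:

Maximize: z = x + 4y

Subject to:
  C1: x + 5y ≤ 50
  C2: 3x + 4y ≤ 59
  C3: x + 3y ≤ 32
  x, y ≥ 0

Evaluate the objective at each vertex of the feasible region:
  z(0, 0) = 0
  z(19.67, 0) = 19.67
  z(9.8, 7.4) = 39.4
  z(5, 9) = 41  ←
  z(0, 10) = 40
The maximum is at x = 5, y = 9.

x = 5, y = 9, z = 41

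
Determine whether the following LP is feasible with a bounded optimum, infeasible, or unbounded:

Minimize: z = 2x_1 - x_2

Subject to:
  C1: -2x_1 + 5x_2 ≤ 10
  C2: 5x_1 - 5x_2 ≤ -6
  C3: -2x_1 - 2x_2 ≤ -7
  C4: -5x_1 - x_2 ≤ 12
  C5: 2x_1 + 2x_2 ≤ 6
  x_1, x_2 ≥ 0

Infeasible (no feasible solution exists)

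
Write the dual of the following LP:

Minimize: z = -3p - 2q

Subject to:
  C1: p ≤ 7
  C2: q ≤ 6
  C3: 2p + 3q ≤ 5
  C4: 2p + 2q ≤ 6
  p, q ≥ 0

Primal min cᵀx s.t. Ax ≤ b, x ≥ 0  →  Dual max −bᵀy s.t. Aᵀy ≥ −c, y ≥ 0.

Maximize: z = -7y1 - 6y2 - 5y3 - 6y4

Subject to:
  y1 + 2y3 + 2y4 ≥ 3
  y2 + 3y3 + 2y4 ≥ 2
  y1, y2, y3, y4 ≥ 0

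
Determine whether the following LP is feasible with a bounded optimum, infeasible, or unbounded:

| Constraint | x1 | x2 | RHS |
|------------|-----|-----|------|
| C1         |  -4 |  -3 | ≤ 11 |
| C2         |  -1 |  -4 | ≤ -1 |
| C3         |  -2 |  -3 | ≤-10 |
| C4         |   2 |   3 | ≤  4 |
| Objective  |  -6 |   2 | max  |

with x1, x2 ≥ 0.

Infeasible (no feasible solution exists)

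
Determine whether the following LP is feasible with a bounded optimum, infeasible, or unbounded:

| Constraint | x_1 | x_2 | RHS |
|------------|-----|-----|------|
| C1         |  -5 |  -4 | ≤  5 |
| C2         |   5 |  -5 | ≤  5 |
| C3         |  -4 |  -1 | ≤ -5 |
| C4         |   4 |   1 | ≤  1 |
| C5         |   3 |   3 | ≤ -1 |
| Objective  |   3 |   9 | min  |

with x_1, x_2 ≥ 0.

Infeasible (no feasible solution exists)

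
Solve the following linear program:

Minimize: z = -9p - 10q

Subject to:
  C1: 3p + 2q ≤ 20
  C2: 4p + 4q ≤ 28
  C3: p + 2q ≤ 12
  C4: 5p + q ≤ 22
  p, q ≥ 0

Evaluate the objective at each vertex of the feasible region:
  z(0, 0) = 0
  z(4.4, 0) = -39.6
  z(3.75, 3.25) = -66.25
  z(2, 5) = -68  ←
  z(0, 6) = -60
The minimum is at p = 2, q = 5.

p = 2, q = 5, z = -68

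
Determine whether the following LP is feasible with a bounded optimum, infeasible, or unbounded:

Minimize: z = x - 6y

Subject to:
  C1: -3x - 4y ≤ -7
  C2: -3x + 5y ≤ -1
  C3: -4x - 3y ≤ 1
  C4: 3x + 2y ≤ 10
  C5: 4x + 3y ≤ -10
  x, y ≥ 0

Infeasible (no feasible solution exists)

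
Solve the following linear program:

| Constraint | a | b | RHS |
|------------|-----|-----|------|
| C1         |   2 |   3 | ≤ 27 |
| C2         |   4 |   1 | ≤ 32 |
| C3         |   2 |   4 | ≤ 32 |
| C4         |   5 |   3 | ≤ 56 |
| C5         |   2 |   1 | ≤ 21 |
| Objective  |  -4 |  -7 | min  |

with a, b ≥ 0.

Evaluate the objective at each vertex of the feasible region:
  z(0, 0) = 0
  z(8, 0) = -32
  z(6.9, 4.4) = -58.4
  z(6, 5) = -59  ←
  z(0, 8) = -56
The minimum is at a = 6, b = 5.

a = 6, b = 5, z = -59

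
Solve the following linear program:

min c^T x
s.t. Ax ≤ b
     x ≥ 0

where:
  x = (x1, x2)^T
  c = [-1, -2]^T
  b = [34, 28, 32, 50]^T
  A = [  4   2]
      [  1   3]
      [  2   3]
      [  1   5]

Evaluate the objective at each vertex of the feasible region:
  z(0, 0) = 0
  z(8.5, 0) = -8.5
  z(4.75, 7.5) = -19.75
  z(4, 8) = -20  ←
  z(0, 9.333) = -18.67
The minimum is at x1 = 4, x2 = 8.

x1 = 4, x2 = 8, z = -20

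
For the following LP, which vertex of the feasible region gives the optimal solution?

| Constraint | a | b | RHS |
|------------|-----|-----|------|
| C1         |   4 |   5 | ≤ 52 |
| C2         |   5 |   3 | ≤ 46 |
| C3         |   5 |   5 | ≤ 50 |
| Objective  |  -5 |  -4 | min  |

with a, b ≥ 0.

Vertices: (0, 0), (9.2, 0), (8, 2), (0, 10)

Evaluate the objective at each vertex of the feasible region:
  z(0, 0) = 0
  z(9.2, 0) = -46
  z(8, 2) = -48  ←
  z(0, 10) = -40
The minimum is at a = 8, b = 2.

(8, 2)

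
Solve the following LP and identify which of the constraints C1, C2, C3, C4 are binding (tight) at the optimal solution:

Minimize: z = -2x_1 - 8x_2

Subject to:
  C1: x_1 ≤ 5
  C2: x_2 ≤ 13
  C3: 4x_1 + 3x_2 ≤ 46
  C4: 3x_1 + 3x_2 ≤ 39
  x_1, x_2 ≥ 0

At x_1 = 0, x_2 = 13, compute slack b - a·x for each constraint:
  C1: 5 − 0 = 5  (slack)
  C2: 13 − 13 = 0  (binding)
  C3: 46 − 39 = 7  (slack)
  C4: 39 − 39 = 0  (binding)

Optimal: x_1 = 0, x_2 = 13
Binding: C2, C4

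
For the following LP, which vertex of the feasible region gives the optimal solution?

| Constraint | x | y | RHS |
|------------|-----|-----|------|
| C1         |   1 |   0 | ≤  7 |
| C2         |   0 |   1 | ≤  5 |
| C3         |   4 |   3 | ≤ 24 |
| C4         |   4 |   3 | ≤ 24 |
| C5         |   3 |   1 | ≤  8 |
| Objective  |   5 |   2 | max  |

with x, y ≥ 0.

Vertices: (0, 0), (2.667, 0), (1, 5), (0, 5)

Evaluate the objective at each vertex of the feasible region:
  z(0, 0) = 0
  z(2.667, 0) = 13.33
  z(1, 5) = 15  ←
  z(0, 5) = 10
The maximum is at x = 1, y = 5.

(1, 5)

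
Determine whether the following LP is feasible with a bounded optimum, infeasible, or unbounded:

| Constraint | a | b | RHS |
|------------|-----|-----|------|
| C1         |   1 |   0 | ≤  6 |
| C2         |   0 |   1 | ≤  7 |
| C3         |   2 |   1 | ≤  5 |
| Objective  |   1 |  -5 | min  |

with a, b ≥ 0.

Feasible with a bounded optimal solution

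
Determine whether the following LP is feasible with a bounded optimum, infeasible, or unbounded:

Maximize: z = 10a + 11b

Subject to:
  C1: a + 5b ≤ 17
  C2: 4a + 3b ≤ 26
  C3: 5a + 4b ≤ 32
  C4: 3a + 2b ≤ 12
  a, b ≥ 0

Feasible with a bounded optimal solution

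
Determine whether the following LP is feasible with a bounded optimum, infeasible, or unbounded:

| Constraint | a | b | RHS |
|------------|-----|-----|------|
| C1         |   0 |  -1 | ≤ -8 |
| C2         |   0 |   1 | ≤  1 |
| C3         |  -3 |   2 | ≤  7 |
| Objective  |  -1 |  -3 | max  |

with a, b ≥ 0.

Infeasible (no feasible solution exists)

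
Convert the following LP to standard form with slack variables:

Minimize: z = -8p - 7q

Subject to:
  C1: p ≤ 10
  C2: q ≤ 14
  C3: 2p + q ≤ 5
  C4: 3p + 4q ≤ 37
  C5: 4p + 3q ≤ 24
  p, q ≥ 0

min z = -8p - 7q

s.t.
  p + s1 = 10
  q + s2 = 14
  2p + q + s3 = 5
  3p + 4q + s4 = 37
  4p + 3q + s5 = 24
  p, q, s1, s2, s3, s4, s5 ≥ 0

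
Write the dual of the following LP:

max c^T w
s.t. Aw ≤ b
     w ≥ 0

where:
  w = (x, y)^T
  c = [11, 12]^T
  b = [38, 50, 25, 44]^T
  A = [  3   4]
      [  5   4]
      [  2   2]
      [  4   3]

Primal max cᵀx s.t. Ax ≤ b, x ≥ 0  →  Dual min bᵀy s.t. Aᵀy ≥ c, y ≥ 0.

Minimize: z = 38y1 + 50y2 + 25y3 + 44y4

Subject to:
  3y1 + 5y2 + 2y3 + 4y4 ≥ 11
  4y1 + 4y2 + 2y3 + 3y4 ≥ 12
  y1, y2, y3, y4 ≥ 0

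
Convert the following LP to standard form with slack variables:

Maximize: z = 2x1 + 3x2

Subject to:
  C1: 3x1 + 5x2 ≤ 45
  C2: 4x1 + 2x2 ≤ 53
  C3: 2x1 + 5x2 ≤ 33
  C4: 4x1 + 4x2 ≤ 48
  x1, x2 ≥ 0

max z = 2x1 + 3x2

s.t.
  3x1 + 5x2 + s1 = 45
  4x1 + 2x2 + s2 = 53
  2x1 + 5x2 + s3 = 33
  4x1 + 4x2 + s4 = 48
  x1, x2, s1, s2, s3, s4 ≥ 0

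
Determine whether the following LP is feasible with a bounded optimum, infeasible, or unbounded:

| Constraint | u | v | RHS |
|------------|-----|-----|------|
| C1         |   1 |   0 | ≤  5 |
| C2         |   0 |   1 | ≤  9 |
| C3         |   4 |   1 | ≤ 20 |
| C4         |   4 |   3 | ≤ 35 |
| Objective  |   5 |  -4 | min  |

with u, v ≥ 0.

Feasible with a bounded optimal solution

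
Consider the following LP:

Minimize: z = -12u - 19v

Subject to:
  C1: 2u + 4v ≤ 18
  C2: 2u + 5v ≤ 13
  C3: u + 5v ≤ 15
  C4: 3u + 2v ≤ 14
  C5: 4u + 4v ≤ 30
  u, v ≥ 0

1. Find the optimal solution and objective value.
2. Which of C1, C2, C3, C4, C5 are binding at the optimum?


1. u = 4, v = 1, z = -67
2. C2, C4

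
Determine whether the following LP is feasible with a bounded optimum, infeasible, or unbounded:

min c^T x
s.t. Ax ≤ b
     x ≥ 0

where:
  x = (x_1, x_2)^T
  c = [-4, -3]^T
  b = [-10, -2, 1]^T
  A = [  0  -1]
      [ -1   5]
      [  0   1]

Infeasible (no feasible solution exists)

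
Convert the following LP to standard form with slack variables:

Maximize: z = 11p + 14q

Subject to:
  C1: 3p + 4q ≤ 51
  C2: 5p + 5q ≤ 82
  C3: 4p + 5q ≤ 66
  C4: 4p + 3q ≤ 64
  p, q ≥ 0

max z = 11p + 14q

s.t.
  3p + 4q + s1 = 51
  5p + 5q + s2 = 82
  4p + 5q + s3 = 66
  4p + 3q + s4 = 64
  p, q, s1, s2, s3, s4 ≥ 0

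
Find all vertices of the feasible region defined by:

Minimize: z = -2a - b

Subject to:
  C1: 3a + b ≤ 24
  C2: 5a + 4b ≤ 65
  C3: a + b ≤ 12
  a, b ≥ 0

(0, 0), (8, 0), (6, 6), (0, 12)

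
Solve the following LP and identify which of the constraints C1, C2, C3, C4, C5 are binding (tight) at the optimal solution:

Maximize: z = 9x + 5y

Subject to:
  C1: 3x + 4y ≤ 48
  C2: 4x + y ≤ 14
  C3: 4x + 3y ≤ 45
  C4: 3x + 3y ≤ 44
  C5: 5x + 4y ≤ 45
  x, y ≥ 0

At x = 1, y = 10, compute slack b - a·x for each constraint:
  C1: 48 − 43 = 5  (slack)
  C2: 14 − 14 = 0  (binding)
  C3: 45 − 34 = 11  (slack)
  C4: 44 − 33 = 11  (slack)
  C5: 45 − 45 = 0  (binding)

Optimal: x = 1, y = 10
Binding: C2, C5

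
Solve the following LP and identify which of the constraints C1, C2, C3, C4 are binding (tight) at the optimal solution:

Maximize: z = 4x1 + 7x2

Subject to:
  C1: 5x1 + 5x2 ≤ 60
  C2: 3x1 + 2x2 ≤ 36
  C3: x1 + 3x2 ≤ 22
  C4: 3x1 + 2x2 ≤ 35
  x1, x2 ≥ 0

At x1 = 7, x2 = 5, compute slack b - a·x for each constraint:
  C1: 60 − 60 = 0  (binding)
  C2: 36 − 31 = 5  (slack)
  C3: 22 − 22 = 0  (binding)
  C4: 35 − 31 = 4  (slack)

Optimal: x1 = 7, x2 = 5
Binding: C1, C3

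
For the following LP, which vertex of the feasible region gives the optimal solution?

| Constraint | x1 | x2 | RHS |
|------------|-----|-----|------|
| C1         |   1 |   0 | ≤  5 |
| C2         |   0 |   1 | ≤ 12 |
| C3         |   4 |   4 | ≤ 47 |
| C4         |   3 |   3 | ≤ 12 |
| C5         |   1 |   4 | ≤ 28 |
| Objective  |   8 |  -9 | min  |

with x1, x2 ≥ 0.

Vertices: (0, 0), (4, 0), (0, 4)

Evaluate the objective at each vertex of the feasible region:
  z(0, 0) = 0
  z(4, 0) = 32
  z(0, 4) = -36  ←
The minimum is at x1 = 0, x2 = 4.

(0, 4)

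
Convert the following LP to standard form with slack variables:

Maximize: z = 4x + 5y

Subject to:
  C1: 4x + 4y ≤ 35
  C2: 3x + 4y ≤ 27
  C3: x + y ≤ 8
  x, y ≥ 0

max z = 4x + 5y

s.t.
  4x + 4y + s1 = 35
  3x + 4y + s2 = 27
  x + y + s3 = 8
  x, y, s1, s2, s3 ≥ 0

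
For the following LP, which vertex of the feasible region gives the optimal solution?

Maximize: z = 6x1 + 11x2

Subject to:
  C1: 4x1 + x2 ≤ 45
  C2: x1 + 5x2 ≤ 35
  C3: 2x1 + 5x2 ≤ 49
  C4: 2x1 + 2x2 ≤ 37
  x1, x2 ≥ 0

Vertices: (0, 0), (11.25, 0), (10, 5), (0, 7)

Evaluate the objective at each vertex of the feasible region:
  z(0, 0) = 0
  z(11.25, 0) = 67.5
  z(10, 5) = 115  ←
  z(0, 7) = 77
The maximum is at x1 = 10, x2 = 5.

(10, 5)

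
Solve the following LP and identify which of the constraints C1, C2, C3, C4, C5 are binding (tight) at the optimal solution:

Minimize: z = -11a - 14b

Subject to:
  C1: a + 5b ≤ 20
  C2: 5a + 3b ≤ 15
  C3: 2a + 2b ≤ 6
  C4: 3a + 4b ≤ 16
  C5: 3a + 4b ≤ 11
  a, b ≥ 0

At a = 1, b = 2, compute slack b - a·x for each constraint:
  C1: 20 − 11 = 9  (slack)
  C2: 15 − 11 = 4  (slack)
  C3: 6 − 6 = 0  (binding)
  C4: 16 − 11 = 5  (slack)
  C5: 11 − 11 = 0  (binding)

Optimal: a = 1, b = 2
Binding: C3, C5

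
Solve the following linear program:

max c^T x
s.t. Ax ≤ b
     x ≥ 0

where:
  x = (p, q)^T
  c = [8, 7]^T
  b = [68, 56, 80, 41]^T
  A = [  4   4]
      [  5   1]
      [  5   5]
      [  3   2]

Evaluate the objective at each vertex of the feasible region:
  z(0, 0) = 0
  z(11.2, 0) = 89.6
  z(10.14, 5.286) = 118.1
  z(9, 7) = 121  ←
  z(0, 16) = 112
The maximum is at p = 9, q = 7.

p = 9, q = 7, z = 121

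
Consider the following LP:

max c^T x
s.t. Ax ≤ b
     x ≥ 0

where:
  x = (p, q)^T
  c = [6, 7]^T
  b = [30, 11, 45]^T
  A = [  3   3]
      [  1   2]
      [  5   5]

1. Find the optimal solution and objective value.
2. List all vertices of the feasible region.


1. p = 7, q = 2, z = 56
2. (0, 0), (9, 0), (7, 2), (0, 5.5)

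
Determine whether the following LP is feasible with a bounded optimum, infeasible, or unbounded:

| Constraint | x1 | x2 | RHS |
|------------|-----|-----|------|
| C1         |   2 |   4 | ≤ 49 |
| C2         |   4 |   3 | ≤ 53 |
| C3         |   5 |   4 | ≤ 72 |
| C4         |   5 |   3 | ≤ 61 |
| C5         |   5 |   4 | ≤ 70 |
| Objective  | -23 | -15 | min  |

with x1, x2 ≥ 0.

Feasible with a bounded optimal solution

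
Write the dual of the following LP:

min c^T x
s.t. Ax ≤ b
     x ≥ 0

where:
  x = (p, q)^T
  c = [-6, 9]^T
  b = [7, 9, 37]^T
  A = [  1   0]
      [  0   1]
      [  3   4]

Primal min cᵀx s.t. Ax ≤ b, x ≥ 0  →  Dual max −bᵀy s.t. Aᵀy ≥ −c, y ≥ 0.

Maximize: z = -7y1 - 9y2 - 37y3

Subject to:
  y1 + 3y3 ≥ 6
  y2 + 4y3 ≥ -9
  y1, y2, y3 ≥ 0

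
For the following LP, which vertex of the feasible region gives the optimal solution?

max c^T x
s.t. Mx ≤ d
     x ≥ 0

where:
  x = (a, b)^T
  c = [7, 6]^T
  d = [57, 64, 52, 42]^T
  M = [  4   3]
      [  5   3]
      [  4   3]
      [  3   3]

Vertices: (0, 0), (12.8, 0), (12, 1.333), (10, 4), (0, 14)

Evaluate the objective at each vertex of the feasible region:
  z(0, 0) = 0
  z(12.8, 0) = 89.6
  z(12, 1.333) = 92
  z(10, 4) = 94  ←
  z(0, 14) = 84
The maximum is at a = 10, b = 4.

(10, 4)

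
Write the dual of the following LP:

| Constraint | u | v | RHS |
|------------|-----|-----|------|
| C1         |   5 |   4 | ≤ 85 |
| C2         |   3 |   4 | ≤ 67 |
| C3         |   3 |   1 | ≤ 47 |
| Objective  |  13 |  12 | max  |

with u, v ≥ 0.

Primal max cᵀx s.t. Ax ≤ b, x ≥ 0  →  Dual min bᵀy s.t. Aᵀy ≥ c, y ≥ 0.

Minimize: z = 85y1 + 67y2 + 47y3

Subject to:
  5y1 + 3y2 + 3y3 ≥ 13
  4y1 + 4y2 + y3 ≥ 12
  y1, y2, y3 ≥ 0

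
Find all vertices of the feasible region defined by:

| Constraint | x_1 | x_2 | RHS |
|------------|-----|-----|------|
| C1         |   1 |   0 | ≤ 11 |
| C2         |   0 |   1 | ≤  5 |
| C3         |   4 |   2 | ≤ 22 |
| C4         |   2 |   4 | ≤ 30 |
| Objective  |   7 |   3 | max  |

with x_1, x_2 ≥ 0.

(0, 0), (5.5, 0), (3, 5), (0, 5)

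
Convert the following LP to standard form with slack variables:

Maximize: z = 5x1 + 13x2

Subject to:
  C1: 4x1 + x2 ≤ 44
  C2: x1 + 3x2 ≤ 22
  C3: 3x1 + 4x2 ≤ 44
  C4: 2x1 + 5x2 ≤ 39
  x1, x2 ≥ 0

max z = 5x1 + 13x2

s.t.
  4x1 + x2 + s1 = 44
  x1 + 3x2 + s2 = 22
  3x1 + 4x2 + s3 = 44
  2x1 + 5x2 + s4 = 39
  x1, x2, s1, s2, s3, s4 ≥ 0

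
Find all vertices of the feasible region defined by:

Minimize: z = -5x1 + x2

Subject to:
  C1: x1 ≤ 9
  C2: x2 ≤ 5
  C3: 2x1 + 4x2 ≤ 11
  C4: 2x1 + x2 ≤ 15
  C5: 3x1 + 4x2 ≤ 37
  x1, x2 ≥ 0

(0, 0), (5.5, 0), (0, 2.75)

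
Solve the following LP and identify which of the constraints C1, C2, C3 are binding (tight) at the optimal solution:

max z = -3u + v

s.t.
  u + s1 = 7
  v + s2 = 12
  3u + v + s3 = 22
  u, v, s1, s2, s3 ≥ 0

At u = 0, v = 12, compute slack b - a·x for each constraint:
  C1: 7 − 0 = 7  (slack)
  C2: 12 − 12 = 0  (binding)
  C3: 22 − 12 = 10  (slack)

Optimal: u = 0, v = 12
Binding: C2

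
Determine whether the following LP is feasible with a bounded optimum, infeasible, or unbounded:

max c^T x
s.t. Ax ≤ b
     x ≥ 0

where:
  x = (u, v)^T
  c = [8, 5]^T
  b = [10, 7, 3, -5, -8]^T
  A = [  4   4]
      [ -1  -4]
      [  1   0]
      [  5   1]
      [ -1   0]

Infeasible (no feasible solution exists)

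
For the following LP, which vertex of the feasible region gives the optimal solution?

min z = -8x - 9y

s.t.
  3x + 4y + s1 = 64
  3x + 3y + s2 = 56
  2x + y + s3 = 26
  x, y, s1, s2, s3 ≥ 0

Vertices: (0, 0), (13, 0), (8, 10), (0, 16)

Evaluate the objective at each vertex of the feasible region:
  z(0, 0) = 0
  z(13, 0) = -104
  z(8, 10) = -154  ←
  z(0, 16) = -144
The minimum is at x = 8, y = 10.

(8, 10)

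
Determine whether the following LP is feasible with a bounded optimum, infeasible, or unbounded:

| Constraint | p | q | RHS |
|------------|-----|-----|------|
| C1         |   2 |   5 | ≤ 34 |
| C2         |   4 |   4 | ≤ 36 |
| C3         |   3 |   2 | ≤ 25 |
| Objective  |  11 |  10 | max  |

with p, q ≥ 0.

Feasible with a bounded optimal solution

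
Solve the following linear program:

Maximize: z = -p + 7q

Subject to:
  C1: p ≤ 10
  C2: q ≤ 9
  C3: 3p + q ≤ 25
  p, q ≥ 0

Evaluate the objective at each vertex of the feasible region:
  z(0, 0) = 0
  z(8.333, 0) = -8.333
  z(5.333, 9) = 57.67
  z(0, 9) = 63  ←
The maximum is at p = 0, q = 9.

p = 0, q = 9, z = 63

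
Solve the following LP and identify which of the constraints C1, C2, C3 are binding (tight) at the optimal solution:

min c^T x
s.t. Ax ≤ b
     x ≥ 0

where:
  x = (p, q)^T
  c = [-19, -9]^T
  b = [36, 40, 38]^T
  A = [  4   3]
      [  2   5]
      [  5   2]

At p = 6, q = 4, compute slack b - a·x for each constraint:
  C1: 36 − 36 = 0  (binding)
  C2: 40 − 32 = 8  (slack)
  C3: 38 − 38 = 0  (binding)

Optimal: p = 6, q = 4
Binding: C1, C3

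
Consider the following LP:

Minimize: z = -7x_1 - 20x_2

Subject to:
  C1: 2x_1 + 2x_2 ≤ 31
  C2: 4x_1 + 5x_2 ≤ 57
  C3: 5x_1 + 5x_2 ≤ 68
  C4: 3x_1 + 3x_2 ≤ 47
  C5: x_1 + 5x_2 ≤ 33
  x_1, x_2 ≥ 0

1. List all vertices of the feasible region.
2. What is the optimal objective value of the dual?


1. (0, 0), (13.6, 0), (11, 2.6), (8, 5), (0, 6.6)
2. -156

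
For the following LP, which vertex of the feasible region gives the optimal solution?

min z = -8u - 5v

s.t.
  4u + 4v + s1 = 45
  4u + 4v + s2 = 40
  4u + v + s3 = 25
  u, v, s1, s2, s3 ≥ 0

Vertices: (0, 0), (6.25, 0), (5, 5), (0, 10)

Evaluate the objective at each vertex of the feasible region:
  z(0, 0) = 0
  z(6.25, 0) = -50
  z(5, 5) = -65  ←
  z(0, 10) = -50
The minimum is at u = 5, v = 5.

(5, 5)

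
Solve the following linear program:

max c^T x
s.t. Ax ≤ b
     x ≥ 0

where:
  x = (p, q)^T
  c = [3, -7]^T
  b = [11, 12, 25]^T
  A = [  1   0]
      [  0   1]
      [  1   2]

Evaluate the objective at each vertex of the feasible region:
  z(0, 0) = 0
  z(11, 0) = 33  ←
  z(11, 7) = -16
  z(1, 12) = -81
  z(0, 12) = -84
The maximum is at p = 11, q = 0.

p = 11, q = 0, z = 33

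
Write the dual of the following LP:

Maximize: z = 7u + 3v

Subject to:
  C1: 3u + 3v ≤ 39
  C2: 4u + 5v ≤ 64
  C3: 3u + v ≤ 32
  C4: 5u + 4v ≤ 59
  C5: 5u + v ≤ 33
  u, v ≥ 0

Primal max cᵀx s.t. Ax ≤ b, x ≥ 0  →  Dual min bᵀy s.t. Aᵀy ≥ c, y ≥ 0.

Minimize: z = 39y1 + 64y2 + 32y3 + 59y4 + 33y5

Subject to:
  3y1 + 4y2 + 3y3 + 5y4 + 5y5 ≥ 7
  3y1 + 5y2 + y3 + 4y4 + y5 ≥ 3
  y1, y2, y3, y4, y5 ≥ 0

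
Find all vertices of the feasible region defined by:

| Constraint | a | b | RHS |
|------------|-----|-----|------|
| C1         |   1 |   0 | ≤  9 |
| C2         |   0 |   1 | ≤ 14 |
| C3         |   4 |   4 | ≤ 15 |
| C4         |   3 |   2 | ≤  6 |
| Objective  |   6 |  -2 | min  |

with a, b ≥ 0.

(0, 0), (2, 0), (0, 3)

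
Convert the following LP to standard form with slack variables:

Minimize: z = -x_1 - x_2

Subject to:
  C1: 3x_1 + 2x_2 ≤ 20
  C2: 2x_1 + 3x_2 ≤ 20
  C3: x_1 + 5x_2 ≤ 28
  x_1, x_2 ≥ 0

min z = -x_1 - x_2

s.t.
  3x_1 + 2x_2 + s1 = 20
  2x_1 + 3x_2 + s2 = 20
  x_1 + 5x_2 + s3 = 28
  x_1, x_2, s1, s2, s3 ≥ 0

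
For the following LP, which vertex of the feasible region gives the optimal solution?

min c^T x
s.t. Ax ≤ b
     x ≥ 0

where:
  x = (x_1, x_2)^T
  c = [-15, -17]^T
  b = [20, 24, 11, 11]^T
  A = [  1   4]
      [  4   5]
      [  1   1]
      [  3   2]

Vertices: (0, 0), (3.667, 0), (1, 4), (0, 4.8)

Evaluate the objective at each vertex of the feasible region:
  z(0, 0) = 0
  z(3.667, 0) = -55
  z(1, 4) = -83  ←
  z(0, 4.8) = -81.6
The minimum is at x_1 = 1, x_2 = 4.

(1, 4)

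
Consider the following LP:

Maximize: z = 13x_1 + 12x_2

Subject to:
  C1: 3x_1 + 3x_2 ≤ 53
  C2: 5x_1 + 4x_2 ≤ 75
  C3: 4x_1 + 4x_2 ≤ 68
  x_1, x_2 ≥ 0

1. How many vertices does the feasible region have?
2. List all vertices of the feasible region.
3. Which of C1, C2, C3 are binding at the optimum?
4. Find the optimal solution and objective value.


1. 4
2. (0, 0), (15, 0), (7, 10), (0, 17)
3. C2, C3
4. x_1 = 7, x_2 = 10, z = 211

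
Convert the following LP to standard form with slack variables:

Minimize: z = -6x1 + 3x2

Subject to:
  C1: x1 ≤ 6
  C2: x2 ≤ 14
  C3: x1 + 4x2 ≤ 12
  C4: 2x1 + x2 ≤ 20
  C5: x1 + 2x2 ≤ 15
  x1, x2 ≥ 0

min z = -6x1 + 3x2

s.t.
  x1 + s1 = 6
  x2 + s2 = 14
  x1 + 4x2 + s3 = 12
  2x1 + x2 + s4 = 20
  x1 + 2x2 + s5 = 15
  x1, x2, s1, s2, s3, s4, s5 ≥ 0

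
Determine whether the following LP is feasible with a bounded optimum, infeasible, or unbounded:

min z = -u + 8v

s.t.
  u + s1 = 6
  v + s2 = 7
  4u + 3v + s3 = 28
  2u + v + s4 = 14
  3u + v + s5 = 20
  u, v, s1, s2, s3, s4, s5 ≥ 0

Feasible with a bounded optimal solution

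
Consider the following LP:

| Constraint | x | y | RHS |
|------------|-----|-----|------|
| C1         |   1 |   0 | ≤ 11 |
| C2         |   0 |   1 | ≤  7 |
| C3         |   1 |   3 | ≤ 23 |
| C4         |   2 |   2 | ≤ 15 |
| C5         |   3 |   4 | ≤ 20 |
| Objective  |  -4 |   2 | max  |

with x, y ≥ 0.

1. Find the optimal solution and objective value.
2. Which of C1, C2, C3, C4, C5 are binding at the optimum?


1. x = 0, y = 5, z = 10
2. C5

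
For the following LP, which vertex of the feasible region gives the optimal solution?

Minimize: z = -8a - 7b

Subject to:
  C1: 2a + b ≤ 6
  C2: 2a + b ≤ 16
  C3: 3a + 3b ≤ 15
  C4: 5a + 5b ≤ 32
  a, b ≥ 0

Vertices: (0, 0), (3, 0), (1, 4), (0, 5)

Evaluate the objective at each vertex of the feasible region:
  z(0, 0) = 0
  z(3, 0) = -24
  z(1, 4) = -36  ←
  z(0, 5) = -35
The minimum is at a = 1, b = 4.

(1, 4)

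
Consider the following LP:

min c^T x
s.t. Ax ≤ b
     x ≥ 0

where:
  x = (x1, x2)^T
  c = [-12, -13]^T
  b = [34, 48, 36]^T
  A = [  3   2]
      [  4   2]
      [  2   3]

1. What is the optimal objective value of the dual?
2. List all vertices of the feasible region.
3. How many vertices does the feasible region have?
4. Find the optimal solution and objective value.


1. -176
2. (0, 0), (11.33, 0), (6, 8), (0, 12)
3. 4
4. x1 = 6, x2 = 8, z = -176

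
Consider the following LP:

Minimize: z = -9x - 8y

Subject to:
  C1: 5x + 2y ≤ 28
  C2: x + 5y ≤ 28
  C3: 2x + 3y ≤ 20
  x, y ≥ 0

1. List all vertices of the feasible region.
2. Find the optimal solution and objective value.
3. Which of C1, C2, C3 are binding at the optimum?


1. (0, 0), (5.6, 0), (4, 4), (2.286, 5.143), (0, 5.6)
2. x = 4, y = 4, z = -68
3. C1, C3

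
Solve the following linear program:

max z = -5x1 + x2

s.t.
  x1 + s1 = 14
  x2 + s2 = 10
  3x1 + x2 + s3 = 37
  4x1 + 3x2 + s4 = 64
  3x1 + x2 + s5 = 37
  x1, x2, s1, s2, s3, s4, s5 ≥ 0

Evaluate the objective at each vertex of the feasible region:
  z(0, 0) = 0
  z(12.33, 0) = -61.67
  z(9.4, 8.8) = -38.2
  z(8.5, 10) = -32.5
  z(0, 10) = 10  ←
The maximum is at x1 = 0, x2 = 10.

x1 = 0, x2 = 10, z = 10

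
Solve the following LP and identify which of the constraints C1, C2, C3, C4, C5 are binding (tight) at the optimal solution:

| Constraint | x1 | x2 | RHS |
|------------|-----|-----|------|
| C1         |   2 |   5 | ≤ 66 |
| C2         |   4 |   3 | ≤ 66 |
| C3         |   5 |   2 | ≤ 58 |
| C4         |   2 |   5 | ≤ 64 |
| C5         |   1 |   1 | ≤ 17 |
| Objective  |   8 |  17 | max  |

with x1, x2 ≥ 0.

At x1 = 7, x2 = 10, compute slack b - a·x for each constraint:
  C1: 66 − 64 = 2  (slack)
  C2: 66 − 58 = 8  (slack)
  C3: 58 − 55 = 3  (slack)
  C4: 64 − 64 = 0  (binding)
  C5: 17 − 17 = 0  (binding)

Optimal: x1 = 7, x2 = 10
Binding: C4, C5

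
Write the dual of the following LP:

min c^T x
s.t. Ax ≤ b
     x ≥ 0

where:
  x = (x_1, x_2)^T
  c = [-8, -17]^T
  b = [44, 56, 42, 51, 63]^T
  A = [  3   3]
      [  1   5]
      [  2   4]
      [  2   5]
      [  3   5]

Primal min cᵀx s.t. Ax ≤ b, x ≥ 0  →  Dual max −bᵀy s.t. Aᵀy ≥ −c, y ≥ 0.

Maximize: z = -44y1 - 56y2 - 42y3 - 51y4 - 63y5

Subject to:
  3y1 + y2 + 2y3 + 2y4 + 3y5 ≥ 8
  3y1 + 5y2 + 4y3 + 5y4 + 5y5 ≥ 17
  y1, y2, y3, y4, y5 ≥ 0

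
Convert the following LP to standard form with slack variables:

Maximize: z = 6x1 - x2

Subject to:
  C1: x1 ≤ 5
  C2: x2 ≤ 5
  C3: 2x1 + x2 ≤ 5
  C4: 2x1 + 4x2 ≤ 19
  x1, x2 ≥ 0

max z = 6x1 - x2

s.t.
  x1 + s1 = 5
  x2 + s2 = 5
  2x1 + x2 + s3 = 5
  2x1 + 4x2 + s4 = 19
  x1, x2, s1, s2, s3, s4 ≥ 0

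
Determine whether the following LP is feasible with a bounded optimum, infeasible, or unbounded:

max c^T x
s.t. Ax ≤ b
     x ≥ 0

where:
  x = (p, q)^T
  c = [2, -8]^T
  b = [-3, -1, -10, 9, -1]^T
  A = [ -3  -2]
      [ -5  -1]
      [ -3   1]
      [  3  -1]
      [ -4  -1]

Infeasible (no feasible solution exists)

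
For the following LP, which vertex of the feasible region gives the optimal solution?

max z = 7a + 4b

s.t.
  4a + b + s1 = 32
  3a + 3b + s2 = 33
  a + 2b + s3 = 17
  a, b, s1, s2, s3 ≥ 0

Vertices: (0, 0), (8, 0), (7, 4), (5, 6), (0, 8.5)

Evaluate the objective at each vertex of the feasible region:
  z(0, 0) = 0
  z(8, 0) = 56
  z(7, 4) = 65  ←
  z(5, 6) = 59
  z(0, 8.5) = 34
The maximum is at a = 7, b = 4.

(7, 4)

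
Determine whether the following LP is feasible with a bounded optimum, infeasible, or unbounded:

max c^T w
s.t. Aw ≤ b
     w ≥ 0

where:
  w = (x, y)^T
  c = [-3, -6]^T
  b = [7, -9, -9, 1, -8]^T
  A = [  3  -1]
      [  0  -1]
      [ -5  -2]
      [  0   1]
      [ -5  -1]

Infeasible (no feasible solution exists)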